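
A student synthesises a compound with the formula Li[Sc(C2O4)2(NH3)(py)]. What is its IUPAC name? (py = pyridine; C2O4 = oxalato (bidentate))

The 1 lithium counter-ion carries a total charge of +1, so each complex ion is 1−.
Ligand charges: 1×pyridine (neutral), 2×oxalato (-2 each), 1×ammine (neutral); total -4. So Sc + (-4) = 1−, giving Sc = +3.
Ligands are named alphabetically: ammine before oxalato before pyridine.
The complex ion is anionic, so scandium takes the -ate form scandate(III).

lithium amminedioxalato(pyridine)scandate(III)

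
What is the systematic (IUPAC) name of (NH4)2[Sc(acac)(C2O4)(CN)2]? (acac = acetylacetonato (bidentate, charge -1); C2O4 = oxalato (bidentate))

ammonium (acetylacetonato)dicyanooxalatoscandate(III)

The 2 ammonium counter-ions carry a total charge of +2, so each complex ion is 2−.
Ligand charges: 1×acetylacetonato (-1 each), 2×cyano (-1 each), 1×oxalato (-2 each); total -5. So Sc + (-5) = 2−, giving Sc = +3.
Ligands are named alphabetically: acetylacetonato before cyano before oxalato.
The complex ion is anionic, so scandium takes the -ate form scandate(III).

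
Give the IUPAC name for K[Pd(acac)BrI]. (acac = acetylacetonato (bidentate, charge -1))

The 1 potassium counter-ion carries a total charge of +1, so each complex ion is 1−.
Ligand charges: 1×iodo (-1 each), 1×bromo (-1 each), 1×acetylacetonato (-1 each); total -3. So Pd + (-3) = 1−, giving Pd = +2.
The complex ion is anionic, so palladium takes the -ate form palladate(II).

potassium (acetylacetonato)bromoiodopalladate(II)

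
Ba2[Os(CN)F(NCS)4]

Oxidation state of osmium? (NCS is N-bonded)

2 barium outside the brackets (+2 each) → the complex ion is 4−.
Ligand charges: 1×F = -1; 4×NCS = -4; 1×CN = -1; sum -6.
Os + (-6) = 4− ⇒ Os is +2.

+2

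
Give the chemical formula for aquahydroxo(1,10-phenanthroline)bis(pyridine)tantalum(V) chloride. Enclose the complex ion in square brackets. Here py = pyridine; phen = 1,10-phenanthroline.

Ligands: 1 aqua (H2O, neutral), 2 pyridine (py, neutral), 1 hydroxo (OH, -1), 1 1,10-phenanthroline (phen, neutral). Ligand charge sum = -1.
With Ta in oxidation state +5, the complex ion is [Ta...]^4+.
Charge balance with chloride (-1) requires 1 complex ion per 4 chloride.

[Ta(H2O)(OH)(phen)(py)2]Cl4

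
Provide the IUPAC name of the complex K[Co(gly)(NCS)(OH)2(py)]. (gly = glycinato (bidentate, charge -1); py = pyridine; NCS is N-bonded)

The 1 potassium counter-ion carries a total charge of +1, so each complex ion is 1−.
Ligand charges: 1×glycinato (-1 each), 1×pyridine (neutral), 1×isothiocyanato (-1 each), 2×hydroxo (-1 each); total -4. So Co + (-4) = 1−, giving Co = +3.
The complex ion is anionic, so cobalt takes the -ate form cobaltate(III).

potassium (glycinato)dihydroxoisothiocyanato(pyridine)cobaltate(III)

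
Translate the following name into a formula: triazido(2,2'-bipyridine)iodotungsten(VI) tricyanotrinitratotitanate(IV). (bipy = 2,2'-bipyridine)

Cation [W…]: ligand charges -4, W(VI) ⇒ ion charge 2+.
Anion [Ti…]: ligand charges -6, Ti(IV) ⇒ ion charge 2−.

[W(bipy)I(N3)3][Ti(CN)3(NO3)3]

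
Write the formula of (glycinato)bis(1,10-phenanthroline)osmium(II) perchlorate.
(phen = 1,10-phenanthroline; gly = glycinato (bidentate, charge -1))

Ligands: 2 1,10-phenanthroline (phen, neutral), 1 glycinato (gly, -1). Ligand charge sum = -1.
With Os in oxidation state +2, the complex ion is [Os...]^1+.
Charge balance with perchlorate (-1) requires 1 complex ion per 1 perchlorate.

[Os(gly)(phen)2]ClO4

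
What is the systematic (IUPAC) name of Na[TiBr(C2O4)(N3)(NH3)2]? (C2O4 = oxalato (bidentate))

The 1 sodium counter-ion carries a total charge of +1, so each complex ion is 1−.
Ligand charges: 1×azido (-1 each), 1×bromo (-1 each), 2×ammine (neutral), 1×oxalato (-2 each); total -4. So Ti + (-4) = 1−, giving Ti = +3.
The complex ion is anionic, so titanium takes the -ate form titanate(III).

sodium diammineazidobromooxalatotitanate(III)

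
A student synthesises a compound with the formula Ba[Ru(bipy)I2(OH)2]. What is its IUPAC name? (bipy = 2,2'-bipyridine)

The 1 barium counter-ion carries a total charge of +2, so each complex ion is 2−.
Ligand charges: 1×2,2'-bipyridine (neutral), 2×iodo (-1 each), 2×hydroxo (-1 each); total -4. So Ru + (-4) = 2−, giving Ru = +2.
The complex ion is anionic, so ruthenium takes the -ate form ruthenate(II).

barium (2,2'-bipyridine)dihydroxodiiodoruthenate(II)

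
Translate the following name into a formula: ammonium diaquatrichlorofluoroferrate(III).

NH4[FeCl3F(H2O)2]

Ligands: 3 chloro (Cl, -1), 2 aqua (H2O, neutral), 1 fluoro (F, -1). Ligand charge sum = -4.
With Fe in oxidation state +3, the complex ion is [Fe...]^1−.
Charge balance with ammonium (+1) requires 1 complex ion per 1 ammonium.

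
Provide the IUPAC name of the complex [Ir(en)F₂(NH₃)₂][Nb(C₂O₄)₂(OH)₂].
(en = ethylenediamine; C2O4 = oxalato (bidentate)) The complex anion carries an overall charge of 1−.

The complex anion is given as 1−; its ligand charges sum to -6, so Nb = +5.
A 1:1 salt means the cation carries the equal and opposite charge, 1+.
Cation: ligand charges sum to -2; for the ion to be 1+, Ir = +3.

diammine(ethylenediamine)difluoroiridium(III) dihydroxodioxalatoniobate(V)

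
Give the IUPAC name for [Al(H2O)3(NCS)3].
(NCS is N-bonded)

There is no counter-ion, so the complex is neutral overall.
Ligand charges: 3×aqua (neutral), 3×isothiocyanato (-1 each); total -3. So Al + (-3) = 0, giving Al = +3.
Ligands are named alphabetically: aqua before isothiocyanato.

triaquatriisothiocyanatoaluminium(III)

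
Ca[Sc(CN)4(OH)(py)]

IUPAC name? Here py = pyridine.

calcium tetracyanohydroxo(pyridine)scandate(III)

The 1 calcium counter-ion carries a total charge of +2, so each complex ion is 2−.
Ligand charges: 1×pyridine (neutral), 4×cyano (-1 each), 1×hydroxo (-1 each); total -5. So Sc + (-5) = 2−, giving Sc = +3.
The complex ion is anionic, so scandium takes the -ate form scandate(III).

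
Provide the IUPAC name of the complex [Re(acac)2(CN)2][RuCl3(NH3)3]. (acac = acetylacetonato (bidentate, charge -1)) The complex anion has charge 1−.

bis(acetylacetonato)dicyanorhenium(V) triamminetrichlororuthenate(II)

Both ions are complex: the cation is named first with the plain metal name, the anion second with the -ate form; each ion's ligands are alphabetised independently.
The complex anion is given as 1−; its ligand charges sum to -3, so Ru = +2.
A 1:1 salt means the cation carries the equal and opposite charge, 1+.
Cation: ligand charges sum to -4; for the ion to be 1+, Re = +5.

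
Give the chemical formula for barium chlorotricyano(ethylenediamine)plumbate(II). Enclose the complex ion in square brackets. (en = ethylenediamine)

Ba[PbCl(CN)3(en)]

Ligands: 1 chloro (Cl, -1), 1 ethylenediamine (en, neutral), 3 cyano (CN, -1). Ligand charge sum = -4.
With Pb in oxidation state +2, the complex ion is [Pb...]^2−.
Charge balance with barium (+2) requires 1 complex ion per 1 barium.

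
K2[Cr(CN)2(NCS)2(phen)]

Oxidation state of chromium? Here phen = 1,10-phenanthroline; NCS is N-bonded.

2 potassium outside the brackets (+1 each) → the complex ion is 2−.
Ligand charges: 1×phen neutral; 2×NCS = -2; 2×CN = -2; sum -4.
Cr + (-4) = 2− ⇒ Cr is +2.

+2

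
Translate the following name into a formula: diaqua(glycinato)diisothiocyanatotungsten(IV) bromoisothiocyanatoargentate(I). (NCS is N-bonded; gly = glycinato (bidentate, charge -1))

[W(gly)(H2O)2(NCS)2][AgBr(NCS)]

Cation [W…]: ligand charges -3, W(IV) ⇒ ion charge 1+.
Anion [Ag…]: ligand charges -2, Ag(I) ⇒ ion charge 1−.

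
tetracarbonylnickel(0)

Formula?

[Ni(CO)4]

Ligands: 4 carbonyl (CO, neutral). Ligand charge sum = 0.
With Ni in oxidation state 0, the complex ion is [Ni...].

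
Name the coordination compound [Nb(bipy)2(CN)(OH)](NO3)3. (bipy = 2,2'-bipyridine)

bis(2,2'-bipyridine)cyanohydroxoniobium(V) nitrate

The 3 nitrate counter-ions carry a total charge of -3, so each complex ion is 3+.
Ligand charges: 1×hydroxo (-1 each), 1×cyano (-1 each), 2×2,2'-bipyridine (neutral); total -2. So Nb + (-2) = 3+, giving Nb = +5.
Ligands are named alphabetically: bipyridine before cyano before hydroxo.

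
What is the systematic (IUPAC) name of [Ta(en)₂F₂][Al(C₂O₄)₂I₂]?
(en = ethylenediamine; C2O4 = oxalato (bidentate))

bis(ethylenediamine)difluorotantalum(V) diiododioxalatoaluminate(III)

Both ions are complex: the cation is named first with the plain metal name, the anion second with the -ate form; each ion's ligands are alphabetised independently.
Aluminium is always +3 in its complexes; the anion's ligand charges sum to -6, so the complex anion is 3−.
A 1:1 salt means the cation carries the equal and opposite charge, 3+.
Cation: ligand charges sum to -2; for the ion to be 3+, Ta = +5.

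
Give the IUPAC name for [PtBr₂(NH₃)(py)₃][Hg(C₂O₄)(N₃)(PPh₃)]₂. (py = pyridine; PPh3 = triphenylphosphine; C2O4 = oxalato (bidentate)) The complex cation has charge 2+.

amminedibromotris(pyridine)platinum(IV) azidooxalato(triphenylphosphine)mercurate(II)

Both ions are complex: the cation is named first with the plain metal name, the anion second with the -ate form; each ion's ligands are alphabetised independently.
The complex cation is given as 2+; its ligand charges sum to -2, so Pt = +4.
With 2 anions per cation, each anion must be 2/2 = 1−.
Anion: ligand charges sum to -3; for the ion to be 1−, Hg = +2.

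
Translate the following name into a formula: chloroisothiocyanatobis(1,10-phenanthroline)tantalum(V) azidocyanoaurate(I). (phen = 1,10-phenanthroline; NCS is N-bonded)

[TaCl(NCS)(phen)2][Au(CN)(N3)]3

Cation [Ta…]: ligand charges -2, Ta(V) ⇒ ion charge 3+.
Anion [Au…]: ligand charges -2, Au(I) ⇒ ion charge 1−.
One 3+ cation requires 3 of the 1− anion.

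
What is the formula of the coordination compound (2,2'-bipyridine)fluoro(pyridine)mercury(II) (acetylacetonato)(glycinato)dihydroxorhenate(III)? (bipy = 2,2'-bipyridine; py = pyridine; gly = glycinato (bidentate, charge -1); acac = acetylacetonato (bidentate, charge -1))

[Hg(bipy)F(py)][Re(acac)(gly)(OH)2]

Cation [Hg…]: ligand charges -1, Hg(II) ⇒ ion charge 1+.
Anion [Re…]: ligand charges -4, Re(III) ⇒ ion charge 1−.
One 1+ cation balances one 1− anion.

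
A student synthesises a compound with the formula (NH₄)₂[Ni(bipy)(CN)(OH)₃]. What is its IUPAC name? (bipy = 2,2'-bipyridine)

ammonium (2,2'-bipyridine)cyanotrihydroxonickelate(II)

The 2 ammonium counter-ions carry a total charge of +2, so each complex ion is 2−.
Ligand charges: 1×cyano (-1 each), 3×hydroxo (-1 each), 1×2,2'-bipyridine (neutral); total -4. So Ni + (-4) = 2−, giving Ni = +2.
The complex ion is anionic, so nickel takes the -ate form nickelate(II).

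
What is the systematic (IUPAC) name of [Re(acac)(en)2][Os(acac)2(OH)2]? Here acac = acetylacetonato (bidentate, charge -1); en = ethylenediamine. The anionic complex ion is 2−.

The complex anion is given as 2−; its ligand charges sum to -4, so Os = +2.
A 1:1 salt means the cation carries the equal and opposite charge, 2+.
Cation: ligand charges sum to -1; for the ion to be 2+, Re = +3.

(acetylacetonato)bis(ethylenediamine)rhenium(III) bis(acetylacetonato)dihydroxoosmate(II)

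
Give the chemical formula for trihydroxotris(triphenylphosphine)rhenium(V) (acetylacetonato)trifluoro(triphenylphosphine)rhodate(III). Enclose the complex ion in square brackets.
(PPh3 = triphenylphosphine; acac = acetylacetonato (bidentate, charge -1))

Cation [Re…]: ligand charges -3, Re(V) ⇒ ion charge 2+.
Anion [Rh…]: ligand charges -4, Rh(III) ⇒ ion charge 1−.
One 2+ cation requires 2 of the 1− anion.

[Re(OH)3(PPh3)3][Rh(acac)F3(PPh3)]2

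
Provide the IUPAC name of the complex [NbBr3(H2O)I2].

aquatribromodiiodoniobium(V)

There is no counter-ion, so the complex is neutral overall.
Ligand charges: 3×bromo (-1 each), 1×aqua (neutral), 2×iodo (-1 each); total -5. So Nb + (-5) = 0, giving Nb = +5.
Ligands are named alphabetically: aqua before bromo before iodo.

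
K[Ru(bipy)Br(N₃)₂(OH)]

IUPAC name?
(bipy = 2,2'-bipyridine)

potassium diazido(2,2'-bipyridine)bromohydroxoruthenate(III)

The 1 potassium counter-ion carries a total charge of +1, so each complex ion is 1−.
Ligand charges: 2×azido (-1 each), 1×2,2'-bipyridine (neutral), 1×bromo (-1 each), 1×hydroxo (-1 each); total -4. So Ru + (-4) = 1−, giving Ru = +3.
The complex ion is anionic, so ruthenium takes the -ate form ruthenate(III).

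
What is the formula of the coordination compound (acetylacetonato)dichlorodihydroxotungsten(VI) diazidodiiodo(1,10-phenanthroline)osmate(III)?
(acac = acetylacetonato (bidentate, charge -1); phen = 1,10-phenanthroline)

Cation [W…]: ligand charges -5, W(VI) ⇒ ion charge 1+.
Anion [Os…]: ligand charges -4, Os(III) ⇒ ion charge 1−.

[W(acac)Cl2(OH)2][OsI2(N3)2(phen)]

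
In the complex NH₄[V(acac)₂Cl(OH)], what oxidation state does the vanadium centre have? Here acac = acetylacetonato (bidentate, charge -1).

+3

1 ammonium outside the brackets (+1 each) → the complex ion is 1−.
Ligand charges: 2×acac = -2; 1×OH = -1; 1×Cl = -1; sum -4.
V + (-4) = 1− ⇒ V is +3.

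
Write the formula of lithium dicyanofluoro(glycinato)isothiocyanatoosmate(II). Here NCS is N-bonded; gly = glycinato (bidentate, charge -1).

Li3[Os(CN)2F(gly)(NCS)]

Ligands: 2 cyano (CN, -1), 1 isothiocyanato (NCS, -1), 1 glycinato (gly, -1), 1 fluoro (F, -1). Ligand charge sum = -5.
With Os in oxidation state +2, the complex ion is [Os...]^3−.
Charge balance with lithium (+1) requires 1 complex ion per 3 lithium.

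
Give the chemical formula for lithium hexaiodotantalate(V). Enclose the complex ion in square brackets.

Ligands: 6 iodo (I, -1). Ligand charge sum = -6.
Charge balance with lithium (+1) requires 1 complex ion per 1 lithium.

Li[TaI6]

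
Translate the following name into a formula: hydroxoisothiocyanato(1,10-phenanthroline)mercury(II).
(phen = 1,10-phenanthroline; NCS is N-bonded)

[Hg(NCS)(OH)(phen)]

Ligands: 1 1,10-phenanthroline (phen, neutral), 1 hydroxo (OH, -1), 1 isothiocyanato (NCS, -1). Ligand charge sum = -2.
With Hg in oxidation state +2, the complex ion is [Hg...].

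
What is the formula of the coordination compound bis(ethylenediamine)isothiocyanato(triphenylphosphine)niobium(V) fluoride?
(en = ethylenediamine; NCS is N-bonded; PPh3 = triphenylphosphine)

Ligands: 2 ethylenediamine (en, neutral), 1 isothiocyanato (NCS, -1), 1 triphenylphosphine (PPh3, neutral). Ligand charge sum = -1.
With Nb in oxidation state +5, the complex ion is [Nb...]^4+.
Charge balance with fluoride (-1) requires 1 complex ion per 4 fluoride.

[Nb(en)2(NCS)(PPh3)]F4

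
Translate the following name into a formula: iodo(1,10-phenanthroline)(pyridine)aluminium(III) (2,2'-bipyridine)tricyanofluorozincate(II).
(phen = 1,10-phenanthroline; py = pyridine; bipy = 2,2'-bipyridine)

[AlI(phen)(py)][Zn(bipy)(CN)3F]

Cation [Al…]: ligand charges -1, Al(III) ⇒ ion charge 2+.
Anion [Zn…]: ligand charges -4, Zn(II) ⇒ ion charge 2−.
One 2+ cation balances one 2− anion.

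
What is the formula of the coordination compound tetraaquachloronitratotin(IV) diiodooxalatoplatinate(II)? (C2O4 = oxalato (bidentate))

Cation [Sn…]: ligand charges -2, Sn(IV) ⇒ ion charge 2+.
Anion [Pt…]: ligand charges -4, Pt(II) ⇒ ion charge 2−.

[SnCl(H2O)4(NO3)][Pt(C2O4)I2]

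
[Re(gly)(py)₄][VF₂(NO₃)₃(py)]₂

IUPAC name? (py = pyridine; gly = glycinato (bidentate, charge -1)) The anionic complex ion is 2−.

The complex anion is given as 2−; its ligand charges sum to -5, so V = +3.
With 2 anions per cation, the cation must be 2×2 = 4+.
Cation: ligand charges sum to -1; for the ion to be 4+, Re = +5.

(glycinato)tetrakis(pyridine)rhenium(V) difluorotrinitrato(pyridine)vanadate(III)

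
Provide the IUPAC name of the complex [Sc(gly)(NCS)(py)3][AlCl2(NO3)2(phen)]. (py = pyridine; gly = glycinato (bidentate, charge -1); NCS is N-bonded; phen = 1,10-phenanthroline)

Both ions are complex: the cation is named first with the plain metal name, the anion second with the -ate form; each ion's ligands are alphabetised independently.
Aluminium is always +3 in its complexes; the anion's ligand charges sum to -4, so the complex anion is 1−.
A 1:1 salt means the cation carries the equal and opposite charge, 1+.
Cation: ligand charges sum to -2; for the ion to be 1+, Sc = +3.

(glycinato)isothiocyanatotris(pyridine)scandium(III) dichlorodinitrato(1,10-phenanthroline)aluminate(III)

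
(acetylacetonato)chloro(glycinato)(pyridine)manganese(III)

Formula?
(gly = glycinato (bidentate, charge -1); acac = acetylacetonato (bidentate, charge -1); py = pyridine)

[Mn(acac)Cl(gly)(py)]

Ligands: 1 glycinato (gly, -1), 1 acetylacetonato (acac, -1), 1 pyridine (py, neutral), 1 chloro (Cl, -1). Ligand charge sum = -3.
With Mn in oxidation state +3, the complex ion is [Mn...].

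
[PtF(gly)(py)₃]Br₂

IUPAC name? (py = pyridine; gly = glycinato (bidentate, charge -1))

The 2 bromide counter-ions carry a total charge of -2, so each complex ion is 2+.
Ligand charges: 3×pyridine (neutral), 1×glycinato (-1 each), 1×fluoro (-1 each); total -2. So Pt + (-2) = 2+, giving Pt = +4.
Ligands are named alphabetically: fluoro before glycinato before pyridine.

fluoro(glycinato)tris(pyridine)platinum(IV) bromide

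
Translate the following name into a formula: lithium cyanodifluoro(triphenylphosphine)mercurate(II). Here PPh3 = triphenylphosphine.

Li[Hg(CN)F2(PPh3)]

Ligands: 1 triphenylphosphine (PPh3, neutral), 1 cyano (CN, -1), 2 fluoro (F, -1). Ligand charge sum = -3.
Charge balance with lithium (+1) requires 1 complex ion per 1 lithium.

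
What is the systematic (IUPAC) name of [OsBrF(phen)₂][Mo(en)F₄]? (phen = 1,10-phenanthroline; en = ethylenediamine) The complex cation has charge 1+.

bromofluorobis(1,10-phenanthroline)osmium(III) (ethylenediamine)tetrafluoromolybdate(III)

Both ions are complex: the cation is named first with the plain metal name, the anion second with the -ate form; each ion's ligands are alphabetised independently.
The complex cation is given as 1+; its ligand charges sum to -2, so Os = +3.
A 1:1 salt means the anion carries the equal and opposite charge, 1−.
Anion: ligand charges sum to -4; for the ion to be 1−, Mo = +3.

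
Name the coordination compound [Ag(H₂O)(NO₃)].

aquanitratosilver(I)

There is no counter-ion, so the complex is neutral overall.
Ligand charges: 1×nitrato (-1 each), 1×aqua (neutral); total -1. So Ag + (-1) = 0, giving Ag = +1.
Ligands are named alphabetically: aqua before nitrato.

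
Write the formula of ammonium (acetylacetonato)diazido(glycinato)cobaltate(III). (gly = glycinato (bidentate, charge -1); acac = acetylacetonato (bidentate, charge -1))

NH4[Co(acac)(gly)(N3)2]

Ligands: 1 glycinato (gly, -1), 2 azido (N3, -1), 1 acetylacetonato (acac, -1). Ligand charge sum = -4.
With Co in oxidation state +3, the complex ion is [Co...]^1−.
Charge balance with ammonium (+1) requires 1 complex ion per 1 ammonium.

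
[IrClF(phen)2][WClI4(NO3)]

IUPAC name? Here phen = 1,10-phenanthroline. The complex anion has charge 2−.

Both ions are complex: the cation is named first with the plain metal name, the anion second with the -ate form; each ion's ligands are alphabetised independently.
The complex anion is given as 2−; its ligand charges sum to -6, so W = +4.
A 1:1 salt means the cation carries the equal and opposite charge, 2+.
Cation: ligand charges sum to -2; for the ion to be 2+, Ir = +4.

chlorofluorobis(1,10-phenanthroline)iridium(IV) chlorotetraiodonitratotungstate(IV)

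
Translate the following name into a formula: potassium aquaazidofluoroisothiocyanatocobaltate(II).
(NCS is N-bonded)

K[CoF(H2O)(N3)(NCS)]

Ligands: 1 isothiocyanato (NCS, -1), 1 aqua (H2O, neutral), 1 azido (N3, -1), 1 fluoro (F, -1). Ligand charge sum = -3.
With Co in oxidation state +2, the complex ion is [Co...]^1−.
Charge balance with potassium (+1) requires 1 complex ion per 1 potassium.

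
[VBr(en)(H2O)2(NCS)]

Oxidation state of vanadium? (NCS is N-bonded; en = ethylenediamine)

+2

No counter-ion: the bracketed complex is neutral.
Ligand charges: 2×H2O neutral; 1×NCS = -1; 1×Br = -1; 1×en neutral; sum -2.
V + (-2) = 0 ⇒ V is +2.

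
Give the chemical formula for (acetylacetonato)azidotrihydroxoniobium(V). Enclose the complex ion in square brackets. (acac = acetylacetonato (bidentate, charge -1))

[Nb(acac)(N3)(OH)3]

Ligands: 1 azido (N3, -1), 1 acetylacetonato (acac, -1), 3 hydroxo (OH, -1). Ligand charge sum = -5.
With Nb in oxidation state +5, the complex ion is [Nb...].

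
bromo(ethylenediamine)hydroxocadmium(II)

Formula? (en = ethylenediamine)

Ligands: 1 ethylenediamine (en, neutral), 1 hydroxo (OH, -1), 1 bromo (Br, -1). Ligand charge sum = -2.
With Cd in oxidation state +2, the complex ion is [Cd...].

[CdBr(en)(OH)]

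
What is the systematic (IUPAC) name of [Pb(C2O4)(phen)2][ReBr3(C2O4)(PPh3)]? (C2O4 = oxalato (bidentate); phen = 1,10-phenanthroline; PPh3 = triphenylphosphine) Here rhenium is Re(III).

oxalatobis(1,10-phenanthroline)lead(IV) tribromooxalato(triphenylphosphine)rhenate(III)

Re is given as +3; the anion's ligand charges sum to -5, so the complex anion is 2−.
A 1:1 salt means the cation carries the equal and opposite charge, 2+.
Cation: ligand charges sum to -2; for the ion to be 2+, Pb = +4.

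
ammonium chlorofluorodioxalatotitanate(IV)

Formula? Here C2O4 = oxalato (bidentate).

(NH4)2[Ti(C2O4)2ClF]

Ligands: 1 fluoro (F, -1), 1 chloro (Cl, -1), 2 oxalato (C2O4, -2). Ligand charge sum = -6.
Charge balance with ammonium (+1) requires 1 complex ion per 2 ammonium.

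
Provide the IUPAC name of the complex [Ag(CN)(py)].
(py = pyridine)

There is no counter-ion, so the complex is neutral overall.
Ligand charges: 1×cyano (-1 each), 1×pyridine (neutral); total -1. So Ag + (-1) = 0, giving Ag = +1.
Ligands are named alphabetically: cyano before pyridine.

cyano(pyridine)silver(I)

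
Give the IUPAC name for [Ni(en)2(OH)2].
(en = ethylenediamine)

bis(ethylenediamine)dihydroxonickel(II)

There is no counter-ion, so the complex is neutral overall.
Ligand charges: 2×hydroxo (-1 each), 2×ethylenediamine (neutral); total -2. So Ni + (-2) = 0, giving Ni = +2.
Ligands are named alphabetically: ethylenediamine before hydroxo.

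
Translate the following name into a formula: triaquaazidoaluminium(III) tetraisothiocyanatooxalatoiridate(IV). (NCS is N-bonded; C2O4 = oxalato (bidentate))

[Al(H2O)3(N3)][Ir(C2O4)(NCS)4]

Cation [Al…]: ligand charges -1, Al(III) ⇒ ion charge 2+.
Anion [Ir…]: ligand charges -6, Ir(IV) ⇒ ion charge 2−.
One 2+ cation balances one 2− anion.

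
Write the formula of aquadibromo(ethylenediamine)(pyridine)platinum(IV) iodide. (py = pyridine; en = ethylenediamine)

Ligands: 2 bromo (Br, -1), 1 pyridine (py, neutral), 1 aqua (H2O, neutral), 1 ethylenediamine (en, neutral). Ligand charge sum = -2.
With Pt in oxidation state +4, the complex ion is [Pt...]^2+.
Charge balance with iodide (-1) requires 1 complex ion per 2 iodide.

[PtBr2(en)(H2O)(py)]I2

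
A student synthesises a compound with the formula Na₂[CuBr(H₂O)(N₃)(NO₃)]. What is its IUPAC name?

sodium aquaazidobromonitratocuprate(I)

The 2 sodium counter-ions carry a total charge of +2, so each complex ion is 2−.
Ligand charges: 1×bromo (-1 each), 1×azido (-1 each), 1×nitrato (-1 each), 1×aqua (neutral); total -3. So Cu + (-3) = 2−, giving Cu = +1.
The complex ion is anionic, so copper takes the -ate form cuprate(I).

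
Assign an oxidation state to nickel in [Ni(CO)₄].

0

No counter-ion: the bracketed complex is neutral.
Ligand charges: 4×CO neutral; sum 0.
Ni + (0) = 0 ⇒ Ni is 0.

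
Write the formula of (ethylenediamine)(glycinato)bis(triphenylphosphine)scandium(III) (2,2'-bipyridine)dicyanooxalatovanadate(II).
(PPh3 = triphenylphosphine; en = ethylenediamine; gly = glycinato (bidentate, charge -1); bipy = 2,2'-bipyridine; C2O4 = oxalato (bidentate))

[Sc(en)(gly)(PPh3)2][V(bipy)(C2O4)(CN)2]

Cation [Sc…]: ligand charges -1, Sc(III) ⇒ ion charge 2+.
Anion [V…]: ligand charges -4, V(II) ⇒ ion charge 2−.
One 2+ cation balances one 2− anion.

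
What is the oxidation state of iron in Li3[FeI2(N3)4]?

+3

3 lithium outside the brackets (+1 each) → the complex ion is 3−.
Ligand charges: 2×I = -2; 4×N3 = -4; sum -6.
Fe + (-6) = 3− ⇒ Fe is +3.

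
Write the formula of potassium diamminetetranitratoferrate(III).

K[Fe(NH3)2(NO3)4]

Ligands: 4 nitrato (NO3, -1), 2 ammine (NH3, neutral). Ligand charge sum = -4.
With Fe in oxidation state +3, the complex ion is [Fe...]^1−.
Charge balance with potassium (+1) requires 1 complex ion per 1 potassium.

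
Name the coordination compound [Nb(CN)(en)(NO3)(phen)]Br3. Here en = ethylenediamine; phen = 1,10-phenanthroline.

The 3 bromide counter-ions carry a total charge of -3, so each complex ion is 3+.
Ligand charges: 1×ethylenediamine (neutral), 1×1,10-phenanthroline (neutral), 1×cyano (-1 each), 1×nitrato (-1 each); total -2. So Nb + (-2) = 3+, giving Nb = +5.
Ligands are named alphabetically: cyano before ethylenediamine before nitrato before phenanthroline.

cyano(ethylenediamine)nitrato(1,10-phenanthroline)niobium(V) bromide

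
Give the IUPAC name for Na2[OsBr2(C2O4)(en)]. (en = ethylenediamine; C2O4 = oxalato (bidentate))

sodium dibromo(ethylenediamine)oxalatoosmate(II)

The 2 sodium counter-ions carry a total charge of +2, so each complex ion is 2−.
Ligand charges: 1×ethylenediamine (neutral), 2×bromo (-1 each), 1×oxalato (-2 each); total -4. So Os + (-4) = 2−, giving Os = +2.
The complex ion is anionic, so osmium takes the -ate form osmate(II).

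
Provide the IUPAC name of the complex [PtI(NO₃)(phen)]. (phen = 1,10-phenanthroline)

There is no counter-ion, so the complex is neutral overall.
Ligand charges: 1×1,10-phenanthroline (neutral), 1×nitrato (-1 each), 1×iodo (-1 each); total -2. So Pt + (-2) = 0, giving Pt = +2.
Ligands are named alphabetically: iodo before nitrato before phenanthroline.

iodonitrato(1,10-phenanthroline)platinum(II)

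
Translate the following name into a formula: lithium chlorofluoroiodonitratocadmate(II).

Li2[CdClFI(NO3)]

Ligands: 1 iodo (I, -1), 1 nitrato (NO3, -1), 1 chloro (Cl, -1), 1 fluoro (F, -1). Ligand charge sum = -4.
Charge balance with lithium (+1) requires 1 complex ion per 2 lithium.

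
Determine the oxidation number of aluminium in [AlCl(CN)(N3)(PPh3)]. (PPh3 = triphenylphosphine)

+3

No counter-ion: the bracketed complex is neutral.
Ligand charges: 1×N3 = -1; 1×Cl = -1; 1×PPh3 neutral; 1×CN = -1; sum -3.
Al + (-3) = 0 ⇒ Al is +3.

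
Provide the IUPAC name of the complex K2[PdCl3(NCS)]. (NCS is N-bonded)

The 2 potassium counter-ions carry a total charge of +2, so each complex ion is 2−.
Ligand charges: 1×isothiocyanato (-1 each), 3×chloro (-1 each); total -4. So Pd + (-4) = 2−, giving Pd = +2.
The complex ion is anionic, so palladium takes the -ate form palladate(II).

potassium trichloroisothiocyanatopalladate(II)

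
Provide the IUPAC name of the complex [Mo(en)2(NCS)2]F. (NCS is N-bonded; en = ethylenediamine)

bis(ethylenediamine)diisothiocyanatomolybdenum(III) fluoride

The 1 fluoride counter-ion carries a total charge of -1, so each complex ion is 1+.
Ligand charges: 2×isothiocyanato (-1 each), 2×ethylenediamine (neutral); total -2. So Mo + (-2) = 1+, giving Mo = +3.
Ligands are named alphabetically: ethylenediamine before isothiocyanato.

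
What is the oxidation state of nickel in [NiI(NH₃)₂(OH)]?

No counter-ion: the bracketed complex is neutral.
Ligand charges: 1×OH = -1; 1×I = -1; 2×NH3 neutral; sum -2.
Ni + (-2) = 0 ⇒ Ni is +2.

+2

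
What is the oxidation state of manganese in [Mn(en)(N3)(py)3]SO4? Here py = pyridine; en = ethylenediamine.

1 sulfate outside the brackets (-2 each) → the complex ion is 2+.
Ligand charges: 3×py neutral; 1×N3 = -1; 1×en neutral; sum -1.
Mn + (-1) = 2+ ⇒ Mn is +3.

+3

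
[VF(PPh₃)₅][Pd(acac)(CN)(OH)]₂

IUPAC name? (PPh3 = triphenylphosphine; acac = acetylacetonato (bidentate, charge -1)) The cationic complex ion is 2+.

Both ions are complex: the cation is named first with the plain metal name, the anion second with the -ate form; each ion's ligands are alphabetised independently.
The complex cation is given as 2+; its ligand charges sum to -1, so V = +3.
With 2 anions per cation, each anion must be 2/2 = 1−.
Anion: ligand charges sum to -3; for the ion to be 1−, Pd = +2.

fluoropentakis(triphenylphosphine)vanadium(III) (acetylacetonato)cyanohydroxopalladate(II)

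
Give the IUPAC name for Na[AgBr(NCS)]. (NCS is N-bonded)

The 1 sodium counter-ion carries a total charge of +1, so each complex ion is 1−.
Ligand charges: 1×bromo (-1 each), 1×isothiocyanato (-1 each); total -2. So Ag + (-2) = 1−, giving Ag = +1.
Ligands are named alphabetically: bromo before isothiocyanato.
The complex ion is anionic, so silver takes the -ate form argentate(I).

sodium bromoisothiocyanatoargentate(I)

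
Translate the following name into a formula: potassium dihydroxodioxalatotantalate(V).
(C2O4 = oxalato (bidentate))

Ligands: 2 hydroxo (OH, -1), 2 oxalato (C2O4, -2). Ligand charge sum = -6.
With Ta in oxidation state +5, the complex ion is [Ta...]^1−.
Charge balance with potassium (+1) requires 1 complex ion per 1 potassium.

K[Ta(C2O4)2(OH)2]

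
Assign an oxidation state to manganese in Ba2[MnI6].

2 barium outside the brackets (+2 each) → the complex ion is 4−.
Ligand charges: 6×I = -6; sum -6.
Mn + (-6) = 4− ⇒ Mn is +2.

+2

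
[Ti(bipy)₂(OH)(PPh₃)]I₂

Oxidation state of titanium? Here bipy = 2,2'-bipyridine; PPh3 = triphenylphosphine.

+3

2 iodide outside the brackets (-1 each) → the complex ion is 2+.
Ligand charges: 2×bipy neutral; 1×OH = -1; 1×PPh3 neutral; sum -1.
Ti + (-1) = 2+ ⇒ Ti is +3.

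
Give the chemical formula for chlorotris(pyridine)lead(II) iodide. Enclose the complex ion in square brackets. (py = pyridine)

[PbCl(py)3]I

Ligands: 1 chloro (Cl, -1), 3 pyridine (py, neutral). Ligand charge sum = -1.
With Pb in oxidation state +2, the complex ion is [Pb...]^1+.
Charge balance with iodide (-1) requires 1 complex ion per 1 iodide.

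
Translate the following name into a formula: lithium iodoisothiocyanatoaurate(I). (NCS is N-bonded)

Li[AuI(NCS)]

Ligands: 1 isothiocyanato (NCS, -1), 1 iodo (I, -1). Ligand charge sum = -2.
With Au in oxidation state +1, the complex ion is [Au...]^1−.
Charge balance with lithium (+1) requires 1 complex ion per 1 lithium.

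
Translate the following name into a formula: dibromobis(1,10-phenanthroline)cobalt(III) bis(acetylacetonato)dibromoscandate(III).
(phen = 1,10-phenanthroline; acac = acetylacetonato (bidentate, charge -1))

[CoBr2(phen)2][Sc(acac)2Br2]

Cation [Co…]: ligand charges -2, Co(III) ⇒ ion charge 1+.
Anion [Sc…]: ligand charges -4, Sc(III) ⇒ ion charge 1−.
One 1+ cation balances one 1− anion.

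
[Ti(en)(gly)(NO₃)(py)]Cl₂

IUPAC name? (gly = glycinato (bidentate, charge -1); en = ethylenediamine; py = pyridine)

The 2 chloride counter-ions carry a total charge of -2, so each complex ion is 2+.
Ligand charges: 1×nitrato (-1 each), 1×glycinato (-1 each), 1×ethylenediamine (neutral), 1×pyridine (neutral); total -2. So Ti + (-2) = 2+, giving Ti = +4.
Ligands are named alphabetically: ethylenediamine before glycinato before nitrato before pyridine.

(ethylenediamine)(glycinato)nitrato(pyridine)titanium(IV) chloride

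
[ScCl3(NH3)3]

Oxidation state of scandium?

+3

No counter-ion: the bracketed complex is neutral.
Ligand charges: 3×Cl = -3; 3×NH3 neutral; sum -3.
Sc + (-3) = 0 ⇒ Sc is +3.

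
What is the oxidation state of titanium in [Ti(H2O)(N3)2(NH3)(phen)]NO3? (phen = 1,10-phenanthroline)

1 nitrate outside the brackets (-1 each) → the complex ion is 1+.
Ligand charges: 2×N3 = -2; 1×H2O neutral; 1×NH3 neutral; 1×phen neutral; sum -2.
Ti + (-2) = 1+ ⇒ Ti is +3.

+3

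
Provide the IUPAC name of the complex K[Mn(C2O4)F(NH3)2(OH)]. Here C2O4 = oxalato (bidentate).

potassium diamminefluorohydroxooxalatomanganate(III)

The 1 potassium counter-ion carries a total charge of +1, so each complex ion is 1−.
Ligand charges: 1×oxalato (-2 each), 1×fluoro (-1 each), 1×hydroxo (-1 each), 2×ammine (neutral); total -4. So Mn + (-4) = 1−, giving Mn = +3.
Ligands are named alphabetically: ammine before fluoro before hydroxo before oxalato.
The complex ion is anionic, so manganese takes the -ate form manganate(III).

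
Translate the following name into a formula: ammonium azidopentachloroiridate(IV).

Ligands: 5 chloro (Cl, -1), 1 azido (N3, -1). Ligand charge sum = -6.
With Ir in oxidation state +4, the complex ion is [Ir...]^2−.
Charge balance with ammonium (+1) requires 1 complex ion per 2 ammonium.

(NH4)2[IrCl5(N3)]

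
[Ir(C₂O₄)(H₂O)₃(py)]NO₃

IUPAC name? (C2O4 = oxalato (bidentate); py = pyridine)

The 1 nitrate counter-ion carries a total charge of -1, so each complex ion is 1+.
Ligand charges: 1×oxalato (-2 each), 1×pyridine (neutral), 3×aqua (neutral); total -2. So Ir + (-2) = 1+, giving Ir = +3.
Ligands are named alphabetically: aqua before oxalato before pyridine.

triaquaoxalato(pyridine)iridium(III) nitrate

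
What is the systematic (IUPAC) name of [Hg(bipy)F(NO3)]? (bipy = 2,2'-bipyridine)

There is no counter-ion, so the complex is neutral overall.
Ligand charges: 1×2,2'-bipyridine (neutral), 1×fluoro (-1 each), 1×nitrato (-1 each); total -2. So Hg + (-2) = 0, giving Hg = +2.
Ligands are named alphabetically: bipyridine before fluoro before nitrato.

(2,2'-bipyridine)fluoronitratomercury(II)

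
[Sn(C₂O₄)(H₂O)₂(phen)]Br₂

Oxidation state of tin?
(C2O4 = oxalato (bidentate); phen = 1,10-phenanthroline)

+4

2 bromide outside the brackets (-1 each) → the complex ion is 2+.
Ligand charges: 1×C2O4 = -2; 2×H2O neutral; 1×phen neutral; sum -2.
Sn + (-2) = 2+ ⇒ Sn is +4.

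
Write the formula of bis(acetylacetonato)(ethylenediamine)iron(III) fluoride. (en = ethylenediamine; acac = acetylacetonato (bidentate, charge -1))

Ligands: 1 ethylenediamine (en, neutral), 2 acetylacetonato (acac, -1). Ligand charge sum = -2.
Charge balance with fluoride (-1) requires 1 complex ion per 1 fluoride.

[Fe(acac)2(en)]F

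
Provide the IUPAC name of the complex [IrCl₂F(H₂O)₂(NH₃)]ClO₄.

amminediaquadichlorofluoroiridium(IV) perchlorate

The 1 perchlorate counter-ion carries a total charge of -1, so each complex ion is 1+.
Ligand charges: 2×aqua (neutral), 1×ammine (neutral), 2×chloro (-1 each), 1×fluoro (-1 each); total -3. So Ir + (-3) = 1+, giving Ir = +4.
Ligands are named alphabetically: ammine before aqua before chloro before fluoro.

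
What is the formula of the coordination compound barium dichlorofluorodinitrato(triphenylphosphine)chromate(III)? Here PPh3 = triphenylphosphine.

Ba[CrCl2F(NO3)2(PPh3)]

Ligands: 1 fluoro (F, -1), 2 chloro (Cl, -1), 1 triphenylphosphine (PPh3, neutral), 2 nitrato (NO3, -1). Ligand charge sum = -5.
With Cr in oxidation state +3, the complex ion is [Cr...]^2−.
Charge balance with barium (+2) requires 1 complex ion per 1 barium.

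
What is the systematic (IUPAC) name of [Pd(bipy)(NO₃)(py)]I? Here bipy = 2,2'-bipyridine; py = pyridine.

The 1 iodide counter-ion carries a total charge of -1, so each complex ion is 1+.
Ligand charges: 1×nitrato (-1 each), 1×2,2'-bipyridine (neutral), 1×pyridine (neutral); total -1. So Pd + (-1) = 1+, giving Pd = +2.
Ligands are named alphabetically: bipyridine before nitrato before pyridine.

(2,2'-bipyridine)nitrato(pyridine)palladium(II) iodide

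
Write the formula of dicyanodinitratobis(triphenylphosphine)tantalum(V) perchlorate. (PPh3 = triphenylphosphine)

[Ta(CN)2(NO3)2(PPh3)2]ClO4

Ligands: 2 triphenylphosphine (PPh3, neutral), 2 nitrato (NO3, -1), 2 cyano (CN, -1). Ligand charge sum = -4.
Charge balance with perchlorate (-1) requires 1 complex ion per 1 perchlorate.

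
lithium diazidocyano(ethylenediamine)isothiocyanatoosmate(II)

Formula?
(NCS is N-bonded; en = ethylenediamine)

Ligands: 2 azido (N3, -1), 1 cyano (CN, -1), 1 isothiocyanato (NCS, -1), 1 ethylenediamine (en, neutral). Ligand charge sum = -4.
Charge balance with lithium (+1) requires 1 complex ion per 2 lithium.

Li2[Os(CN)(en)(N3)2(NCS)]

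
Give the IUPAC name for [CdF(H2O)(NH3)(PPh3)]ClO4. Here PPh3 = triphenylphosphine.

ammineaquafluoro(triphenylphosphine)cadmium(II) perchlorate

The 1 perchlorate counter-ion carries a total charge of -1, so each complex ion is 1+.
Ligand charges: 1×aqua (neutral), 1×ammine (neutral), 1×triphenylphosphine (neutral), 1×fluoro (-1 each); total -1. So Cd + (-1) = 1+, giving Cd = +2.
Ligands are named alphabetically: ammine before aqua before fluoro before triphenylphosphine.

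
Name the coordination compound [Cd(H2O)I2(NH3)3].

triammineaquadiiodocadmium(II)

There is no counter-ion, so the complex is neutral overall.
Ligand charges: 3×ammine (neutral), 1×aqua (neutral), 2×iodo (-1 each); total -2. So Cd + (-2) = 0, giving Cd = +2.
Ligands are named alphabetically: ammine before aqua before iodo.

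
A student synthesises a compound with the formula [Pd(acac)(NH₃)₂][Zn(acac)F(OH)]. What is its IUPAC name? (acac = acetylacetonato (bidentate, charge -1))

(acetylacetonato)diamminepalladium(II) (acetylacetonato)fluorohydroxozincate(II)

Zinc is always +2 in its complexes; the anion's ligand charges sum to -3, so the complex anion is 1−.
A 1:1 salt means the cation carries the equal and opposite charge, 1+.
Cation: ligand charges sum to -1; for the ion to be 1+, Pd = +2.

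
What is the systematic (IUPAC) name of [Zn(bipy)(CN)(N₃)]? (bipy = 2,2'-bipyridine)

There is no counter-ion, so the complex is neutral overall.
Ligand charges: 1×azido (-1 each), 1×cyano (-1 each), 1×2,2'-bipyridine (neutral); total -2. So Zn + (-2) = 0, giving Zn = +2.
Ligands are named alphabetically: azido before bipyridine before cyano.

azido(2,2'-bipyridine)cyanozinc(II)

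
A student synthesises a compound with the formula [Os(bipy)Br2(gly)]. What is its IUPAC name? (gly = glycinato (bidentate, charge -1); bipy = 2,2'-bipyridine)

There is no counter-ion, so the complex is neutral overall.
Ligand charges: 2×bromo (-1 each), 1×glycinato (-1 each), 1×2,2'-bipyridine (neutral); total -3. So Os + (-3) = 0, giving Os = +3.
Ligands are named alphabetically: bipyridine before bromo before glycinato.

(2,2'-bipyridine)dibromo(glycinato)osmium(III)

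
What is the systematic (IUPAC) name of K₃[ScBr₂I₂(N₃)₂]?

The 3 potassium counter-ions carry a total charge of +3, so each complex ion is 3−.
Ligand charges: 2×azido (-1 each), 2×iodo (-1 each), 2×bromo (-1 each); total -6. So Sc + (-6) = 3−, giving Sc = +3.
The complex ion is anionic, so scandium takes the -ate form scandate(III).

potassium diazidodibromodiiodoscandate(III)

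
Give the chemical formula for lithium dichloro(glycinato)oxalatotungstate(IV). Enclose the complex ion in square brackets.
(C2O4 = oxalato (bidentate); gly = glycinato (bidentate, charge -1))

Li[W(C2O4)Cl2(gly)]

Ligands: 1 oxalato (C2O4, -2), 2 chloro (Cl, -1), 1 glycinato (gly, -1). Ligand charge sum = -5.
With W in oxidation state +4, the complex ion is [W...]^1−.
Charge balance with lithium (+1) requires 1 complex ion per 1 lithium.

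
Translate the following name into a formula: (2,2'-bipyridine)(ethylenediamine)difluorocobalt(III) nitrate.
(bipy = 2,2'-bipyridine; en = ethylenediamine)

Ligands: 2 fluoro (F, -1), 1 2,2'-bipyridine (bipy, neutral), 1 ethylenediamine (en, neutral). Ligand charge sum = -2.
Charge balance with nitrate (-1) requires 1 complex ion per 1 nitrate.

[Co(bipy)(en)F2]NO3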